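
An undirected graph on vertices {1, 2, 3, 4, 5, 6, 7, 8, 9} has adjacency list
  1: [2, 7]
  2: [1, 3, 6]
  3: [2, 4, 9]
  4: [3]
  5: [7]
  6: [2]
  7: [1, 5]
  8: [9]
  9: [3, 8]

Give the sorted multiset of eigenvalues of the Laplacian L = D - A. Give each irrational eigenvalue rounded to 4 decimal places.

[0, 0.1862, 0.4822, 0.7043, 1.4073, 2.1338, 2.8532, 3.5372, 4.6958]

Each diagonal entry of L is the vertex degree and each off-diagonal entry is -1 where an edge is present, 0 otherwise; in the order [1, 2, 3, 4, 5, 6, 7, 8, 9] the diagonal is [2, 3, 3, 1, 1, 1, 2, 1, 2]. Diagonalising L (or applying a numerical eigensolver to the 9x9 matrix) gives the spectrum above. There is one zero in the spectrum, matching the 1 component.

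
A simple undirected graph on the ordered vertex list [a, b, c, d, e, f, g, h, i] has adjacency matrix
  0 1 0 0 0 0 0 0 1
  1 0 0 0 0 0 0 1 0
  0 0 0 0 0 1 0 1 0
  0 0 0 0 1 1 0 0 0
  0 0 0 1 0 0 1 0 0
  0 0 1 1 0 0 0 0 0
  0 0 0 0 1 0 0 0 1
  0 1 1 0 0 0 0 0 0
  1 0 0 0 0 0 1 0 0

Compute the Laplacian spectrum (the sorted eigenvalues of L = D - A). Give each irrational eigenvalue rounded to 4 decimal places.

[0, 0.4679, 0.4679, 1.6527, 1.6527, 3, 3, 3.8794, 3.8794]

Each diagonal entry of L is the vertex degree and each off-diagonal entry is -1 where an edge is present, 0 otherwise; in the order [a, b, c, d, e, f, g, h, i] the diagonal is [2, 2, 2, 2, 2, 2, 2, 2, 2]. Since every row of L sums to 0, the all-ones vector is in the kernel and 0 is an eigenvalue. The eigenvalues sum to 18, which equals trace(L) = 2|E|.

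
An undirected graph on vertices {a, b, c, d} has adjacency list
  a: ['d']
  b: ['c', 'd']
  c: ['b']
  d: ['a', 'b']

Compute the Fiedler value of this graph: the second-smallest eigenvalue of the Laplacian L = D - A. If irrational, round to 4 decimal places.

0.5858

Reading degrees in the order [a, b, c, d] gives [1, 2, 1, 2]; set D = diag(1, 2, 1, 2) and form L = D - A. The sorted Laplacian eigenvalues are [0, 0.5858, 2, 3.4142]; the algebraic connectivity is the second entry, 0.5858. The largest eigenvalue, 3.4142, is at most the vertex count 4. By the matrix-tree theorem the graph has (1/4) * product of the nonzero eigenvalues = 1 spanning tree.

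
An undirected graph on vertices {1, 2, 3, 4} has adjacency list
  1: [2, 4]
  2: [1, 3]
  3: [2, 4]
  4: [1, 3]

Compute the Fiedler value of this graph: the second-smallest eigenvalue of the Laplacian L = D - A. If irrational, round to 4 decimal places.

Each diagonal entry of L is the vertex degree and each off-diagonal entry is -1 where an edge is present, 0 otherwise; in the order [1, 2, 3, 4] the diagonal is [2, 2, 2, 2]. The sorted Laplacian eigenvalues are [0, 2, 2, 4]; the algebraic connectivity is the second entry, 2. By the matrix-tree theorem the graph has (1/4) * product of the nonzero eigenvalues = 4 spanning trees.

2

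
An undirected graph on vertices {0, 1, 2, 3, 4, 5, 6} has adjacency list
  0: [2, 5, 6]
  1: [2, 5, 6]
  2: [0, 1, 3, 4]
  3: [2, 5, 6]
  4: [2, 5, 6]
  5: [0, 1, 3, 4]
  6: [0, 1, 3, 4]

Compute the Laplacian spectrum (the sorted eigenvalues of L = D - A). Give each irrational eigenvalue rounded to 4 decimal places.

[0, 3, 3, 3, 4, 4, 7]

Each diagonal entry of L is the vertex degree and each off-diagonal entry is -1 where an edge is present, 0 otherwise; in the order [0, 1, 2, 3, 4, 5, 6] the diagonal is [3, 3, 4, 3, 3, 4, 4]. Since every row of L sums to 0, the all-ones vector is in the kernel and 0 is an eigenvalue. The largest eigenvalue, 7, is at most the vertex count 7.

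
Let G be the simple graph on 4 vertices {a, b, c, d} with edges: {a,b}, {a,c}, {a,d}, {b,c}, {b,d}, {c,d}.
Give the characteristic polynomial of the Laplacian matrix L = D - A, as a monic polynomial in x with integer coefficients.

With the vertex order [a, b, c, d], the degrees are [3, 3, 3, 3], giving D = diag(3, 3, 3, 3) and L = D - A. Computing det(xI - L) by cofactor expansion (or equivalently via sum-over-permutations) gives x^4 - 12x^3 + 48x^2 - 64x. Since p(0) = det(-L) = 0, x divides p(x). By the matrix-tree theorem the graph has (1/4) * product of the nonzero eigenvalues = 16 spanning trees. The eigenvalues sum to 12, which equals trace(L) = 2|E|.

x^4 - 12x^3 + 48x^2 - 64x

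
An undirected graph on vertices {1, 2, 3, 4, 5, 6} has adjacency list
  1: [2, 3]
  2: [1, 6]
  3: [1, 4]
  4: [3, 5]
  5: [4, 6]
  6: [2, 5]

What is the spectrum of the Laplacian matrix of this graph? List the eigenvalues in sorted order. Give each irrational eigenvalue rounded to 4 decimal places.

Each diagonal entry of L is the vertex degree and each off-diagonal entry is -1 where an edge is present, 0 otherwise; in the order [1, 2, 3, 4, 5, 6] the diagonal is [2, 2, 2, 2, 2, 2]. Diagonalising L (or applying a numerical eigensolver to the 6x6 matrix) gives the spectrum above. The single zero eigenvalue shows the graph is connected.

[0, 1, 1, 3, 3, 4]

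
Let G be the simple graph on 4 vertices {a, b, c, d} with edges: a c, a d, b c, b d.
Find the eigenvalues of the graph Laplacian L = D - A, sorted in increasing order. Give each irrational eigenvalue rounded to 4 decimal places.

[0, 2, 2, 4]

Each diagonal entry of L is the vertex degree and each off-diagonal entry is -1 where an edge is present, 0 otherwise; in the order [a, b, c, d] the diagonal is [2, 2, 2, 2]. L is symmetric positive semidefinite, so every eigenvalue is real and nonnegative. The largest eigenvalue, 4, is at most the vertex count 4.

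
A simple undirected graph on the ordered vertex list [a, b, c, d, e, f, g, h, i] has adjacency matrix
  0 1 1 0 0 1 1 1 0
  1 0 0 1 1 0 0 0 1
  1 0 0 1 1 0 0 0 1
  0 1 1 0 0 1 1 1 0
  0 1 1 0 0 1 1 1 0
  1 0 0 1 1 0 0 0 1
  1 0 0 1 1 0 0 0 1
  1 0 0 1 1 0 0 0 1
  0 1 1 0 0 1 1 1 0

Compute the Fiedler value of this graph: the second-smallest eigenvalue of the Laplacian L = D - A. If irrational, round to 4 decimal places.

4

Each diagonal entry of L is the vertex degree and each off-diagonal entry is -1 where an edge is present, 0 otherwise; in the order [a, b, c, d, e, f, g, h, i] the diagonal is [5, 4, 4, 5, 5, 4, 4, 4, 5]. The smallest Laplacian eigenvalue is always 0. The next one, lambda_2 = 4, measures how hard the graph is to disconnect: larger values mean better connectivity.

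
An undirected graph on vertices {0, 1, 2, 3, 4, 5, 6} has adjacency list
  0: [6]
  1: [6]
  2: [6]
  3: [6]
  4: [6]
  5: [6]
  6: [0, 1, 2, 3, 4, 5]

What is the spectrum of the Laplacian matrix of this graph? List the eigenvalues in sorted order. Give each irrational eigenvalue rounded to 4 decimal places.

Reading degrees in the order [0, 1, 2, 3, 4, 5, 6] gives [1, 1, 1, 1, 1, 1, 6]; set D = diag(1, 1, 1, 1, 1, 1, 6) and form L = D - A. The multiplicity of 0 as a Laplacian eigenvalue equals the number of connected components. The eigenvalues sum to 12, which equals trace(L) = 2|E|.

[0, 1, 1, 1, 1, 1, 7]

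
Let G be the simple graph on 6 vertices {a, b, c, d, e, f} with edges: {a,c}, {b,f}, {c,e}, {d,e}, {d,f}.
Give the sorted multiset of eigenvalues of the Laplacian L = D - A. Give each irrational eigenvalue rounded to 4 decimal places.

With the vertex order [a, b, c, d, e, f], the degrees are [1, 1, 2, 2, 2, 2], giving D = diag(1, 1, 2, 2, 2, 2) and L = D - A. Since every row of L sums to 0, the all-ones vector is in the kernel and 0 is an eigenvalue. The single zero eigenvalue shows the graph is connected. By the matrix-tree theorem the graph has (1/6) * product of the nonzero eigenvalues = 1 spanning tree.

[0, 0.2679, 1, 2, 3, 3.7321]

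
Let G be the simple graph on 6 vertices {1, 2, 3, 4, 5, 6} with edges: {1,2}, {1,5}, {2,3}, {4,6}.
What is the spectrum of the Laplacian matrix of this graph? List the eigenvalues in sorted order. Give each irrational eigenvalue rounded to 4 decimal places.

Each diagonal entry of L is the vertex degree and each off-diagonal entry is -1 where an edge is present, 0 otherwise; in the order [1, 2, 3, 4, 5, 6] the diagonal is [2, 2, 1, 1, 1, 1]. Diagonalising L (or applying a numerical eigensolver to the 6x6 matrix) gives the spectrum above. The 2 zero eigenvalues correspond to the 2 connected components. There are 2 zeros in the spectrum, matching the 2 components. The largest eigenvalue, 3.4142, is at most the vertex count 6.

[0, 0, 0.5858, 2, 2, 3.4142]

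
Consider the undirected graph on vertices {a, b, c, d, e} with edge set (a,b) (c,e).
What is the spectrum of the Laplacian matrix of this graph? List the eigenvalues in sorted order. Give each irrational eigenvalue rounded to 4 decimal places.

Reading degrees in the order [a, b, c, d, e] gives [1, 1, 1, 0, 1]; set D = diag(1, 1, 1, 0, 1) and form L = D - A. Diagonalising L (or applying a numerical eigensolver to the 5x5 matrix) gives the spectrum above. The 3 zero eigenvalues correspond to the 3 connected components. The eigenvalues sum to 4, which equals trace(L) = 2|E|.

[0, 0, 0, 2, 2]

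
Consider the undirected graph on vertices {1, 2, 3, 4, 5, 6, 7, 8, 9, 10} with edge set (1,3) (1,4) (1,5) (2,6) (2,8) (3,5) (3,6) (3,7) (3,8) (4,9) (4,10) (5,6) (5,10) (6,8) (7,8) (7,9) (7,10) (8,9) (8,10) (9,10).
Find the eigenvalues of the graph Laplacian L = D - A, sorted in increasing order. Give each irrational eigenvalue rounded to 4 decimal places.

[0, 1.3918, 2.1034, 2.7006, 4.0226, 4.6827, 5.1867, 6.1093, 6.2888, 7.5141]

With the vertex order [1, 2, 3, 4, 5, 6, 7, 8, 9, 10], the degrees are [3, 2, 5, 3, 4, 4, 4, 6, 4, 5], giving D = diag(3, 2, 5, 3, 4, 4, 4, 6, 4, 5) and L = D - A. Diagonalising L (or applying a numerical eigensolver to the 10x10 matrix) gives the spectrum above. There is one zero in the spectrum, matching the 1 component.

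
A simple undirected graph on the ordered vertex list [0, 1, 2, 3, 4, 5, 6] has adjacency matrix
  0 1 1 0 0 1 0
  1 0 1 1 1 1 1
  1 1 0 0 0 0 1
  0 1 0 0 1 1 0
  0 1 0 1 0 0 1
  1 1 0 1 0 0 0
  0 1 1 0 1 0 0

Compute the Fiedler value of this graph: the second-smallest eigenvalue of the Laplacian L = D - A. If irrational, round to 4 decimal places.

Each diagonal entry of L is the vertex degree and each off-diagonal entry is -1 where an edge is present, 0 otherwise; in the order [0, 1, 2, 3, 4, 5, 6] the diagonal is [3, 6, 3, 3, 3, 3, 3]. Computing the eigenvalues of L and sorting gives [0, 2, 2, 4, 4, 5, 7]. The Fiedler value lambda_2 = 2 is strictly positive, so the graph is connected. By the matrix-tree theorem the graph has (1/7) * product of the nonzero eigenvalues = 320 spanning trees.

2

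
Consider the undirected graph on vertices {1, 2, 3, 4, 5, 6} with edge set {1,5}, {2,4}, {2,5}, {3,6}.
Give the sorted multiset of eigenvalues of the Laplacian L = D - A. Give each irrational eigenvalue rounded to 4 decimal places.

[0, 0, 0.5858, 2, 2, 3.4142]

Reading degrees in the order [1, 2, 3, 4, 5, 6] gives [1, 2, 1, 1, 2, 1]; set D = diag(1, 2, 1, 1, 2, 1) and form L = D - A. The multiplicity of 0 as a Laplacian eigenvalue equals the number of connected components. The 2 zero eigenvalues correspond to the 2 connected components.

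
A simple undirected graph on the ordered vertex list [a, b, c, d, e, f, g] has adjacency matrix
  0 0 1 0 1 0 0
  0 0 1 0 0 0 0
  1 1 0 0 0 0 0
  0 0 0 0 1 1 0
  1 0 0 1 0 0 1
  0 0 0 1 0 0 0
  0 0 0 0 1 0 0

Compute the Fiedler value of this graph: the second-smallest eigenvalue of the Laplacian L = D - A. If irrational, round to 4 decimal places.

With the vertex order [a, b, c, d, e, f, g], the degrees are [2, 1, 2, 2, 3, 1, 1], giving D = diag(2, 1, 2, 2, 3, 1, 1) and L = D - A. The smallest Laplacian eigenvalue is always 0. The next one, lambda_2 = 0.2603, measures how hard the graph is to disconnect: larger values mean better connectivity. By the matrix-tree theorem the graph has (1/7) * product of the nonzero eigenvalues = 1 spanning tree. The largest eigenvalue, 4.3342, is at most the vertex count 7.

0.2603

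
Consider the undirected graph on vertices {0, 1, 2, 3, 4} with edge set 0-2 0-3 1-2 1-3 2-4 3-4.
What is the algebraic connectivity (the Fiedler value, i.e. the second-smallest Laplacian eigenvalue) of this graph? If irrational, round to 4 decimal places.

Each diagonal entry of L is the vertex degree and each off-diagonal entry is -1 where an edge is present, 0 otherwise; in the order [0, 1, 2, 3, 4] the diagonal is [2, 2, 3, 3, 2]. The smallest Laplacian eigenvalue is always 0. The next one, lambda_2 = 2, measures how hard the graph is to disconnect: larger values mean better connectivity.

2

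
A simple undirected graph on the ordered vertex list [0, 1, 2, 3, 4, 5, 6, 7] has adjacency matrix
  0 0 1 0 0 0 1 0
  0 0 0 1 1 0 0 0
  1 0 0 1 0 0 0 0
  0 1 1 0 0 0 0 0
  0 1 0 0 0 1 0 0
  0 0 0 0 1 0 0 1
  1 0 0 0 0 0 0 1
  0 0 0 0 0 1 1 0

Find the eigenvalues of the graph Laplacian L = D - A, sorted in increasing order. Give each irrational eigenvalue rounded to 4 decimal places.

Each diagonal entry of L is the vertex degree and each off-diagonal entry is -1 where an edge is present, 0 otherwise; in the order [0, 1, 2, 3, 4, 5, 6, 7] the diagonal is [2, 2, 2, 2, 2, 2, 2, 2]. The multiplicity of 0 as a Laplacian eigenvalue equals the number of connected components. There is one zero in the spectrum, matching the 1 component. By the matrix-tree theorem the graph has (1/8) * product of the nonzero eigenvalues = 8 spanning trees.

[0, 0.5858, 0.5858, 2, 2, 3.4142, 3.4142, 4]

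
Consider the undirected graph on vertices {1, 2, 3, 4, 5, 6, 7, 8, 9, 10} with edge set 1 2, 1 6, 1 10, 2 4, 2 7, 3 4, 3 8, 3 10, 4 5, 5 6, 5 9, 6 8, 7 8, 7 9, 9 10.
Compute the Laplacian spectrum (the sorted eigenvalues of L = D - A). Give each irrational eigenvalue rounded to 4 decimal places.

[0, 2, 2, 2, 2, 2, 5, 5, 5, 5]

Each diagonal entry of L is the vertex degree and each off-diagonal entry is -1 where an edge is present, 0 otherwise; in the order [1, 2, 3, 4, 5, 6, 7, 8, 9, 10] the diagonal is [3, 3, 3, 3, 3, 3, 3, 3, 3, 3]. L is symmetric positive semidefinite, so every eigenvalue is real and nonnegative. The single zero eigenvalue shows the graph is connected. There is one zero in the spectrum, matching the 1 component.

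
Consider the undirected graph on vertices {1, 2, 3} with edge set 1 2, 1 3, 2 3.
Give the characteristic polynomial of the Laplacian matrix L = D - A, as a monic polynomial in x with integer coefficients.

x^3 - 6x^2 + 9x

With the vertex order [1, 2, 3], the degrees are [2, 2, 2], giving D = diag(2, 2, 2) and L = D - A. The eigenvalues of L are [0, 3, 3]; the characteristic polynomial is the product of (x - lambda_i), which multiplies out to x^3 - 6x^2 + 9x. The constant term is 0 because L is singular (the all-ones vector lies in its kernel). The eigenvalues sum to 6, which equals trace(L) = 2|E|.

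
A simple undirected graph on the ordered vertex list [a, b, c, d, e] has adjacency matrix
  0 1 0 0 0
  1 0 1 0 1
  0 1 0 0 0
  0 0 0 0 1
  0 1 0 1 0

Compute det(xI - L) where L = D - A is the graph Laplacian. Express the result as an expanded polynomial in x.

x^5 - 8x^4 + 20x^3 - 18x^2 + 5x

Reading degrees in the order [a, b, c, d, e] gives [1, 3, 1, 1, 2]; set D = diag(1, 3, 1, 1, 2) and form L = D - A. Computing det(xI - L) by cofactor expansion (or equivalently via sum-over-permutations) gives x^5 - 8x^4 + 20x^3 - 18x^2 + 5x. The coefficient of x^4 equals -trace(L) = -8, matching the sum of degrees. The eigenvalues sum to 8, which equals trace(L) = 2|E|. There is one zero in the spectrum, matching the 1 component.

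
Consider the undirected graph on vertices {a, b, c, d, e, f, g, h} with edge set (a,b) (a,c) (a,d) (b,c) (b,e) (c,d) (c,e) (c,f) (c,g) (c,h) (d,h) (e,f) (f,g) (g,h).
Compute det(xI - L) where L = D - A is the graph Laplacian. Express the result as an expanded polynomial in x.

x^8 - 28x^7 + 322x^6 - 1974x^5 + 6965x^4 - 14126x^3 + 15225x^2 - 6728x

Each diagonal entry of L is the vertex degree and each off-diagonal entry is -1 where an edge is present, 0 otherwise; in the order [a, b, c, d, e, f, g, h] the diagonal is [3, 3, 7, 3, 3, 3, 3, 3]. Computing det(xI - L) by cofactor expansion (or equivalently via sum-over-permutations) gives x^8 - 28x^7 + 322x^6 - 1974x^5 + 6965x^4 - 14126x^3 + 15225x^2 - 6728x. Since p(0) = det(-L) = 0, x divides p(x). There is one zero in the spectrum, matching the 1 component.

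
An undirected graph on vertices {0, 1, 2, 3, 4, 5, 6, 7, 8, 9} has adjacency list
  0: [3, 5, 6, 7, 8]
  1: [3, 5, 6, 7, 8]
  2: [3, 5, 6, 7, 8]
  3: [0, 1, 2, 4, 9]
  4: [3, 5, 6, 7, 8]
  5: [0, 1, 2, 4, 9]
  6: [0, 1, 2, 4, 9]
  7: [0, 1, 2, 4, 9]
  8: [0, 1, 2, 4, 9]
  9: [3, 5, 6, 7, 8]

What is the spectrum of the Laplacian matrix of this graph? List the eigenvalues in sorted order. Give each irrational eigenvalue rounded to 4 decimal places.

[0, 5, 5, 5, 5, 5, 5, 5, 5, 10]

Each diagonal entry of L is the vertex degree and each off-diagonal entry is -1 where an edge is present, 0 otherwise; in the order [0, 1, 2, 3, 4, 5, 6, 7, 8, 9] the diagonal is [5, 5, 5, 5, 5, 5, 5, 5, 5, 5]. L is symmetric positive semidefinite, so every eigenvalue is real and nonnegative. The single zero eigenvalue shows the graph is connected. There is one zero in the spectrum, matching the 1 component. The largest eigenvalue, 10, is at most the vertex count 10.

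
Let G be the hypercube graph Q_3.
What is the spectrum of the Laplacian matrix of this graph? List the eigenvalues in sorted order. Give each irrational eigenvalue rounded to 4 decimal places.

The graph has 8 vertices and degree multiset [3, 3, 3, 3, 3, 3, 3, 3]; D is the diagonal matrix of degrees and L = D - A. The multiplicity of 0 as a Laplacian eigenvalue equals the number of connected components. The eigenvalues sum to 24, which equals trace(L) = 2|E|. There is one zero in the spectrum, matching the 1 component.

[0, 2, 2, 2, 4, 4, 4, 6]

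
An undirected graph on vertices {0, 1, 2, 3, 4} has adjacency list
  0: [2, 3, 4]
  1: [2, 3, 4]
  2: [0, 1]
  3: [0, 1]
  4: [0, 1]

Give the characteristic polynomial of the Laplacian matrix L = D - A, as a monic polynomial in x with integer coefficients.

With the vertex order [0, 1, 2, 3, 4], the degrees are [3, 3, 2, 2, 2], giving D = diag(3, 3, 2, 2, 2) and L = D - A. The eigenvalues of L are [0, 2, 2, 3, 5]; the characteristic polynomial is the product of (x - lambda_i), which multiplies out to x^5 - 12x^4 + 51x^3 - 92x^2 + 60x. The constant term is 0 because L is singular (the all-ones vector lies in its kernel).

x^5 - 12x^4 + 51x^3 - 92x^2 + 60x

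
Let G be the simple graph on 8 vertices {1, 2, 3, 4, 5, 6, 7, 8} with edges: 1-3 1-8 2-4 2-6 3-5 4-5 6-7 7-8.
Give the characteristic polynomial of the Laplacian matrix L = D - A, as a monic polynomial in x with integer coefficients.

Reading degrees in the order [1, 2, 3, 4, 5, 6, 7, 8] gives [2, 2, 2, 2, 2, 2, 2, 2]; set D = diag(2, 2, 2, 2, 2, 2, 2, 2) and form L = D - A. L has integer entries, so p(x) = det(xI - L) has integer coefficients. Expanding the determinant yields x^8 - 16x^7 + 104x^6 - 352x^5 + 660x^4 - 672x^3 + 336x^2 - 64x. The constant term is 0 because L is singular (the all-ones vector lies in its kernel). By the matrix-tree theorem the graph has (1/8) * product of the nonzero eigenvalues = 8 spanning trees. The eigenvalues sum to 16, which equals trace(L) = 2|E|.

x^8 - 16x^7 + 104x^6 - 352x^5 + 660x^4 - 672x^3 + 336x^2 - 64x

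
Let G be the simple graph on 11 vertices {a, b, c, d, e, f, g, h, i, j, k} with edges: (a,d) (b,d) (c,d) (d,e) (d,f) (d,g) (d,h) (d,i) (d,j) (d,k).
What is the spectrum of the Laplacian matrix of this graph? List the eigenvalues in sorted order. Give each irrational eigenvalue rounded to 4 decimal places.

Reading degrees in the order [a, b, c, d, e, f, g, h, i, j, k] gives [1, 1, 1, 10, 1, 1, 1, 1, 1, 1, 1]; set D = diag(1, 1, 1, 10, 1, 1, 1, 1, 1, 1, 1) and form L = D - A. L is symmetric positive semidefinite, so every eigenvalue is real and nonnegative.

[0, 1, 1, 1, 1, 1, 1, 1, 1, 1, 11]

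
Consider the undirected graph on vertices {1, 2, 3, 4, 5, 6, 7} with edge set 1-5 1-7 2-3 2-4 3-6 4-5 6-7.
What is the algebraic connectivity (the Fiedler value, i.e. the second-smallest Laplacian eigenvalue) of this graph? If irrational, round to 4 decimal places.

Each diagonal entry of L is the vertex degree and each off-diagonal entry is -1 where an edge is present, 0 otherwise; in the order [1, 2, 3, 4, 5, 6, 7] the diagonal is [2, 2, 2, 2, 2, 2, 2]. The smallest Laplacian eigenvalue is always 0. The next one, lambda_2 = 0.7530, measures how hard the graph is to disconnect: larger values mean better connectivity. There is one zero in the spectrum, matching the 1 component.

0.7530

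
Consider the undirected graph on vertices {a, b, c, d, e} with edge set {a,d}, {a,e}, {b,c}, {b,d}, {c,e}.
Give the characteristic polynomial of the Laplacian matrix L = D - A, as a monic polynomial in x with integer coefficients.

x^5 - 10x^4 + 35x^3 - 50x^2 + 25x

Each diagonal entry of L is the vertex degree and each off-diagonal entry is -1 where an edge is present, 0 otherwise; in the order [a, b, c, d, e] the diagonal is [2, 2, 2, 2, 2]. Computing det(xI - L) by cofactor expansion (or equivalently via sum-over-permutations) gives x^5 - 10x^4 + 35x^3 - 50x^2 + 25x. The coefficient of x^4 equals -trace(L) = -10, matching the sum of degrees. There is one zero in the spectrum, matching the 1 component.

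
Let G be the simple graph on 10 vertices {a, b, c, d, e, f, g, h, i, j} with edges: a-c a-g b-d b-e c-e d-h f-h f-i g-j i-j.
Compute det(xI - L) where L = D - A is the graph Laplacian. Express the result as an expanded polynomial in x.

x^10 - 20x^9 + 170x^8 - 800x^7 + 2275x^6 - 4004x^5 + 4290x^4 - 2640x^3 + 825x^2 - 100x

With the vertex order [a, b, c, d, e, f, g, h, i, j], the degrees are [2, 2, 2, 2, 2, 2, 2, 2, 2, 2], giving D = diag(2, 2, 2, 2, 2, 2, 2, 2, 2, 2) and L = D - A. L has integer entries, so p(x) = det(xI - L) has integer coefficients. Expanding the determinant yields x^10 - 20x^9 + 170x^8 - 800x^7 + 2275x^6 - 4004x^5 + 4290x^4 - 2640x^3 + 825x^2 - 100x. Since p(0) = det(-L) = 0, x divides p(x). By the matrix-tree theorem the graph has (1/10) * product of the nonzero eigenvalues = 10 spanning trees. There is one zero in the spectrum, matching the 1 component.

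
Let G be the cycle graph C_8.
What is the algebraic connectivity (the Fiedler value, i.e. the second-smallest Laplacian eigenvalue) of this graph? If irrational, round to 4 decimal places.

0.5858

The graph has 8 vertices and degree multiset [2, 2, 2, 2, 2, 2, 2, 2]; D is the diagonal matrix of degrees and L = D - A. The sorted Laplacian eigenvalues are [0, 0.5858, 0.5858, 2, 2, 3.4142, 3.4142, 4]; the algebraic connectivity is the second entry, 0.5858. The eigenvalues sum to 16, which equals trace(L) = 2|E|.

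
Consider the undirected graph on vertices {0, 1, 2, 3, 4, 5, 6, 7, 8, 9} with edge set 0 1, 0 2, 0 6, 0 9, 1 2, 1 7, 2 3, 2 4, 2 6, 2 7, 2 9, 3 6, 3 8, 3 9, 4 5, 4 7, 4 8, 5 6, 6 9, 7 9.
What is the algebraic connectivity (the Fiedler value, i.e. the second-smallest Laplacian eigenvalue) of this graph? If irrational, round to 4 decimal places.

1.4504

Reading degrees in the order [0, 1, 2, 3, 4, 5, 6, 7, 8, 9] gives [4, 3, 7, 4, 4, 2, 5, 4, 2, 5]; set D = diag(4, 3, 7, 4, 4, 2, 5, 4, 2, 5) and form L = D - A. The sorted Laplacian eigenvalues are [0, 1.4504, 1.7308, 2.6565, 3.5762, 4.4109, 5.2569, 6.2306, 6.5442, 8.1435]; the algebraic connectivity is the second entry, 1.4504. By the matrix-tree theorem the graph has (1/10) * product of the nonzero eigenvalues = 18362 spanning trees.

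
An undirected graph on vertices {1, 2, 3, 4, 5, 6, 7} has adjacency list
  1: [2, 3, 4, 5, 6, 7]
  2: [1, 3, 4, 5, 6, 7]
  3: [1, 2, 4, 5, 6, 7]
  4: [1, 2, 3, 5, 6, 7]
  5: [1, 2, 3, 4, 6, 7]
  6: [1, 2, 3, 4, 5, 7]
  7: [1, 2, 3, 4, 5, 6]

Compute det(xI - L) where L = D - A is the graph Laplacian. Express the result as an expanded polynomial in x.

Reading degrees in the order [1, 2, 3, 4, 5, 6, 7] gives [6, 6, 6, 6, 6, 6, 6]; set D = diag(6, 6, 6, 6, 6, 6, 6) and form L = D - A. The eigenvalues of L are [0, 7, 7, 7, 7, 7, 7]; the characteristic polynomial is the product of (x - lambda_i), which multiplies out to x^7 - 42x^6 + 735x^5 - 6860x^4 + 36015x^3 - 100842x^2 + 117649x. The coefficient of x^6 equals -trace(L) = -42, matching the sum of degrees. By the matrix-tree theorem the graph has (1/7) * product of the nonzero eigenvalues = 16807 spanning trees.

x^7 - 42x^6 + 735x^5 - 6860x^4 + 36015x^3 - 100842x^2 + 117649x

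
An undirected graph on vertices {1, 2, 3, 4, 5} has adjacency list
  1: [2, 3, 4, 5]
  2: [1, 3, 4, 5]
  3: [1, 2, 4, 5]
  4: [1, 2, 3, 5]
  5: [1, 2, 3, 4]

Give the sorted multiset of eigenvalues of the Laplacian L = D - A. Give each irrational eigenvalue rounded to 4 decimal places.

Reading degrees in the order [1, 2, 3, 4, 5] gives [4, 4, 4, 4, 4]; set D = diag(4, 4, 4, 4, 4) and form L = D - A. L is symmetric positive semidefinite, so every eigenvalue is real and nonnegative.

[0, 5, 5, 5, 5]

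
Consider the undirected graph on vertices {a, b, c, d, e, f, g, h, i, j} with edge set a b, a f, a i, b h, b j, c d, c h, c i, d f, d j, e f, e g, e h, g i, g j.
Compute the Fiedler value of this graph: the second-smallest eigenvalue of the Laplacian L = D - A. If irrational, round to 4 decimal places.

With the vertex order [a, b, c, d, e, f, g, h, i, j], the degrees are [3, 3, 3, 3, 3, 3, 3, 3, 3, 3], giving D = diag(3, 3, 3, 3, 3, 3, 3, 3, 3, 3) and L = D - A. The sorted Laplacian eigenvalues are [0, 2, 2, 2, 2, 2, 5, 5, 5, 5]; the algebraic connectivity is the second entry, 2. There is one zero in the spectrum, matching the 1 component. By the matrix-tree theorem the graph has (1/10) * product of the nonzero eigenvalues = 2000 spanning trees.

2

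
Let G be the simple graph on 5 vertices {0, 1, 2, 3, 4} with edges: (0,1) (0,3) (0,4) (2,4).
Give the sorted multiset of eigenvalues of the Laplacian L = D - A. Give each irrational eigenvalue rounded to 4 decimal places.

[0, 0.5188, 1, 2.3111, 4.1701]

Reading degrees in the order [0, 1, 2, 3, 4] gives [3, 1, 1, 1, 2]; set D = diag(3, 1, 1, 1, 2) and form L = D - A. Diagonalising L (or applying a numerical eigensolver to the 5x5 matrix) gives the spectrum above. The single zero eigenvalue shows the graph is connected.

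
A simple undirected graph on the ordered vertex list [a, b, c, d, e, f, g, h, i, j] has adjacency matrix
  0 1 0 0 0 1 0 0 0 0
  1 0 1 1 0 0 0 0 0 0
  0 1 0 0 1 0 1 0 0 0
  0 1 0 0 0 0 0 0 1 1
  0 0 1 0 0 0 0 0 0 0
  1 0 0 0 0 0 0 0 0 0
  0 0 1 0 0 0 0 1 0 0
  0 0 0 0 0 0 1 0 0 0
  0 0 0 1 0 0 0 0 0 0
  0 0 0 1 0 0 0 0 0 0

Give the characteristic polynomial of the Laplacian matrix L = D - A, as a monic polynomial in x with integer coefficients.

x^10 - 18x^9 + 133x^8 - 524x^7 + 1198x^6 - 1624x^5 + 1284x^4 - 562x^3 + 122x^2 - 10x

With the vertex order [a, b, c, d, e, f, g, h, i, j], the degrees are [2, 3, 3, 3, 1, 1, 2, 1, 1, 1], giving D = diag(2, 3, 3, 3, 1, 1, 2, 1, 1, 1) and L = D - A. L has integer entries, so p(x) = det(xI - L) has integer coefficients. Expanding the determinant yields x^10 - 18x^9 + 133x^8 - 524x^7 + 1198x^6 - 1624x^5 + 1284x^4 - 562x^3 + 122x^2 - 10x. The constant term is 0 because L is singular (the all-ones vector lies in its kernel).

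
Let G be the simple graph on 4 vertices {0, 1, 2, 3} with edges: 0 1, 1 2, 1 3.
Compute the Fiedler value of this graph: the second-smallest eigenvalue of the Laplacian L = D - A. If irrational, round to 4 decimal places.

1

With the vertex order [0, 1, 2, 3], the degrees are [1, 3, 1, 1], giving D = diag(1, 3, 1, 1) and L = D - A. The smallest Laplacian eigenvalue is always 0. The next one, lambda_2 = 1, measures how hard the graph is to disconnect: larger values mean better connectivity. There is one zero in the spectrum, matching the 1 component.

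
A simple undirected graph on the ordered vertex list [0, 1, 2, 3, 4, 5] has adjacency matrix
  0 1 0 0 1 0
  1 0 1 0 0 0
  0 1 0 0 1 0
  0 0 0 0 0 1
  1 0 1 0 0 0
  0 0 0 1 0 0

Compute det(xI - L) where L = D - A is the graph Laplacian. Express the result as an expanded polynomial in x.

Each diagonal entry of L is the vertex degree and each off-diagonal entry is -1 where an edge is present, 0 otherwise; in the order [0, 1, 2, 3, 4, 5] the diagonal is [2, 2, 2, 1, 2, 1]. The eigenvalues of L are [0, 0, 2, 2, 2, 4]; the characteristic polynomial is the product of (x - lambda_i), which multiplies out to x^6 - 10x^5 + 36x^4 - 56x^3 + 32x^2. Since p(0) = det(-L) = 0, x divides p(x). The largest eigenvalue, 4, is at most the vertex count 6. There are 2 zeros in the spectrum, matching the 2 components.

x^6 - 10x^5 + 36x^4 - 56x^3 + 32x^2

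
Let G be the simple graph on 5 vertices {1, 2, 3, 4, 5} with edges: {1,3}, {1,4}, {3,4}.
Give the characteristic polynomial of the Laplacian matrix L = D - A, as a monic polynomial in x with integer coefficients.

x^5 - 6x^4 + 9x^3

With the vertex order [1, 2, 3, 4, 5], the degrees are [2, 0, 2, 2, 0], giving D = diag(2, 0, 2, 2, 0) and L = D - A. Computing det(xI - L) by cofactor expansion (or equivalently via sum-over-permutations) gives x^5 - 6x^4 + 9x^3. Since p(0) = det(-L) = 0, x divides p(x). The eigenvalues sum to 6, which equals trace(L) = 2|E|.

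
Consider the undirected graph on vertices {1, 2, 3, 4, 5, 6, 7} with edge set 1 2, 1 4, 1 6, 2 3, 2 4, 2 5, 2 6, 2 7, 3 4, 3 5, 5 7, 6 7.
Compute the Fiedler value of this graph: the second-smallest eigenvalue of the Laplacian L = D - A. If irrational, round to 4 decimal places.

Reading degrees in the order [1, 2, 3, 4, 5, 6, 7] gives [3, 6, 3, 3, 3, 3, 3]; set D = diag(3, 6, 3, 3, 3, 3, 3) and form L = D - A. The smallest Laplacian eigenvalue is always 0. The next one, lambda_2 = 2, measures how hard the graph is to disconnect: larger values mean better connectivity. There is one zero in the spectrum, matching the 1 component.

2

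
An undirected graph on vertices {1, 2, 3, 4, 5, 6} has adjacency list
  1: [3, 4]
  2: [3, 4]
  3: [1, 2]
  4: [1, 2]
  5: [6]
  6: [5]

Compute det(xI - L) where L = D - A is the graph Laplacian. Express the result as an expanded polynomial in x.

With the vertex order [1, 2, 3, 4, 5, 6], the degrees are [2, 2, 2, 2, 1, 1], giving D = diag(2, 2, 2, 2, 1, 1) and L = D - A. L has integer entries, so p(x) = det(xI - L) has integer coefficients. Expanding the determinant yields x^6 - 10x^5 + 36x^4 - 56x^3 + 32x^2. The constant term is 0 because L is singular (the all-ones vector lies in its kernel). There are 2 zeros in the spectrum, matching the 2 components.

x^6 - 10x^5 + 36x^4 - 56x^3 + 32x^2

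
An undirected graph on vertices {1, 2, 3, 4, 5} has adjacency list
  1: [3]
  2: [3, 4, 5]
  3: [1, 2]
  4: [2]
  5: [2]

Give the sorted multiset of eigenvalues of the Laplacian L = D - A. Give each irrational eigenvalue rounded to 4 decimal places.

With the vertex order [1, 2, 3, 4, 5], the degrees are [1, 3, 2, 1, 1], giving D = diag(1, 3, 2, 1, 1) and L = D - A. The multiplicity of 0 as a Laplacian eigenvalue equals the number of connected components. The single zero eigenvalue shows the graph is connected. The eigenvalues sum to 8, which equals trace(L) = 2|E|. By the matrix-tree theorem the graph has (1/5) * product of the nonzero eigenvalues = 1 spanning tree.

[0, 0.5188, 1, 2.3111, 4.1701]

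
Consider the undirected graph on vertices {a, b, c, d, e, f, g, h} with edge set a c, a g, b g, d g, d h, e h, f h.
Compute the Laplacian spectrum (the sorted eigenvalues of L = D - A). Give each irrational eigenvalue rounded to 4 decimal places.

With the vertex order [a, b, c, d, e, f, g, h], the degrees are [2, 1, 1, 2, 1, 1, 3, 3], giving D = diag(2, 1, 1, 2, 1, 1, 3, 3) and L = D - A. Since every row of L sums to 0, the all-ones vector is in the kernel and 0 is an eigenvalue. The eigenvalues sum to 14, which equals trace(L) = 2|E|.

[0, 0.2137, 0.6177, 1, 1.4977, 2.3537, 3.8408, 4.4763]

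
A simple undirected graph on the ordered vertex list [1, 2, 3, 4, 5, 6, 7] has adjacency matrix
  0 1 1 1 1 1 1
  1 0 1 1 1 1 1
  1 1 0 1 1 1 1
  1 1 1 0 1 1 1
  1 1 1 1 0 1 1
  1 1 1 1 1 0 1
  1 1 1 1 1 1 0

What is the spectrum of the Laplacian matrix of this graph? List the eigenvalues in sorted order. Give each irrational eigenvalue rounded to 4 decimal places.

Each diagonal entry of L is the vertex degree and each off-diagonal entry is -1 where an edge is present, 0 otherwise; in the order [1, 2, 3, 4, 5, 6, 7] the diagonal is [6, 6, 6, 6, 6, 6, 6]. L is symmetric positive semidefinite, so every eigenvalue is real and nonnegative. By the matrix-tree theorem the graph has (1/7) * product of the nonzero eigenvalues = 16807 spanning trees. The largest eigenvalue, 7, is at most the vertex count 7.

[0, 7, 7, 7, 7, 7, 7]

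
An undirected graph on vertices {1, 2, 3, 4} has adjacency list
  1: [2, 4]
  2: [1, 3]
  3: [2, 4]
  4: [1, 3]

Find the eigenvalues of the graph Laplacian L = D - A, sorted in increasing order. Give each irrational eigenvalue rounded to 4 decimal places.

Reading degrees in the order [1, 2, 3, 4] gives [2, 2, 2, 2]; set D = diag(2, 2, 2, 2) and form L = D - A. Since every row of L sums to 0, the all-ones vector is in the kernel and 0 is an eigenvalue. The single zero eigenvalue shows the graph is connected. The eigenvalues sum to 8, which equals trace(L) = 2|E|.

[0, 2, 2, 4]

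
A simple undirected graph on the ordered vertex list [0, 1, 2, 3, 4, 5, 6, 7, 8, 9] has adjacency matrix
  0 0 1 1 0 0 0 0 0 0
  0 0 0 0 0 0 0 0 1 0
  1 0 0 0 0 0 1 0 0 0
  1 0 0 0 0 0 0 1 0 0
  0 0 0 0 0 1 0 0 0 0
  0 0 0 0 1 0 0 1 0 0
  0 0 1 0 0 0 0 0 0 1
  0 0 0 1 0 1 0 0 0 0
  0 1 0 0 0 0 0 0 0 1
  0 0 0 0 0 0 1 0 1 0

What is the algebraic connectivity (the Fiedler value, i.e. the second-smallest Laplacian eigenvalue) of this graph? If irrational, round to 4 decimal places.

0.0979

Each diagonal entry of L is the vertex degree and each off-diagonal entry is -1 where an edge is present, 0 otherwise; in the order [0, 1, 2, 3, 4, 5, 6, 7, 8, 9] the diagonal is [2, 1, 2, 2, 1, 2, 2, 2, 2, 2]. Computing the eigenvalues of L and sorting gives [0, 0.0979, 0.3820, 0.8244, 1.3820, 2, 2.6180, 3.1756, 3.6180, 3.9021]. The Fiedler value lambda_2 = 0.0979 is strictly positive, so the graph is connected. By the matrix-tree theorem the graph has (1/10) * product of the nonzero eigenvalues = 1 spanning tree.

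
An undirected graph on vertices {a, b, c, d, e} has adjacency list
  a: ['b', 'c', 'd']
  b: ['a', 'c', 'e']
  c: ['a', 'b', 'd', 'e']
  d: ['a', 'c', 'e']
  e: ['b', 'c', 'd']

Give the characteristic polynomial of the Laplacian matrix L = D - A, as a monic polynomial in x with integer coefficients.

x^5 - 16x^4 + 94x^3 - 240x^2 + 225x

With the vertex order [a, b, c, d, e], the degrees are [3, 3, 4, 3, 3], giving D = diag(3, 3, 4, 3, 3) and L = D - A. The eigenvalues of L are [0, 3, 3, 5, 5]; the characteristic polynomial is the product of (x - lambda_i), which multiplies out to x^5 - 16x^4 + 94x^3 - 240x^2 + 225x. The constant term is 0 because L is singular (the all-ones vector lies in its kernel). The eigenvalues sum to 16, which equals trace(L) = 2|E|. By the matrix-tree theorem the graph has (1/5) * product of the nonzero eigenvalues = 45 spanning trees.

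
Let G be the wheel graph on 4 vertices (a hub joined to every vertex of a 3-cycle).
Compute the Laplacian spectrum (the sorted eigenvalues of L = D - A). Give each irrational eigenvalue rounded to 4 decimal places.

[0, 4, 4, 4]

The graph has 4 vertices and degree multiset [3, 3, 3, 3]; D is the diagonal matrix of degrees and L = D - A. Diagonalising L (or applying a numerical eigensolver to the 4x4 matrix) gives the spectrum above. The single zero eigenvalue shows the graph is connected. There is one zero in the spectrum, matching the 1 component. By the matrix-tree theorem the graph has (1/4) * product of the nonzero eigenvalues = 16 spanning trees.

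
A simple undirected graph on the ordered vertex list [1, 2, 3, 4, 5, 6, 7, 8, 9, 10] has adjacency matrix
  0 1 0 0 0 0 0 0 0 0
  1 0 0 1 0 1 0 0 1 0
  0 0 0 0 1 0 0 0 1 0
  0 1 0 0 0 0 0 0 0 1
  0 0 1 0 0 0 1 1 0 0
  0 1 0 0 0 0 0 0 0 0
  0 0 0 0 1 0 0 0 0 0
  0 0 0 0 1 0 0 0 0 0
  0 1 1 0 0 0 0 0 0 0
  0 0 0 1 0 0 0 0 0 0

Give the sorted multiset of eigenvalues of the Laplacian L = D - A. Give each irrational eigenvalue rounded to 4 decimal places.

Reading degrees in the order [1, 2, 3, 4, 5, 6, 7, 8, 9, 10] gives [1, 4, 2, 2, 3, 1, 1, 1, 2, 1]; set D = diag(1, 4, 2, 2, 3, 1, 1, 1, 2, 1) and form L = D - A. L is symmetric positive semidefinite, so every eigenvalue is real and nonnegative. The single zero eigenvalue shows the graph is connected. There is one zero in the spectrum, matching the 1 component. By the matrix-tree theorem the graph has (1/10) * product of the nonzero eigenvalues = 1 spanning tree.

[0, 0.1442, 0.5188, 1, 1, 1, 2.3111, 2.6784, 4.1701, 5.1774]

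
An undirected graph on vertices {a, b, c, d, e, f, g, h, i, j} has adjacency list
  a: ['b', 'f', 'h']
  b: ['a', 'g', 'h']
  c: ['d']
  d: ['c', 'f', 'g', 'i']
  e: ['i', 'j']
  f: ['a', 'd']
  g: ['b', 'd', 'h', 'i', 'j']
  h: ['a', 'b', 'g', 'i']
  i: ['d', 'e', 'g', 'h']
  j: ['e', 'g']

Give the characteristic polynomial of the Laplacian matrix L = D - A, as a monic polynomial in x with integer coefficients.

x^10 - 30x^9 + 383x^8 - 2718x^7 + 11751x^6 - 31892x^5 + 53925x^4 - 54298x^3 + 29280x^2 - 6420x

Each diagonal entry of L is the vertex degree and each off-diagonal entry is -1 where an edge is present, 0 otherwise; in the order [a, b, c, d, e, f, g, h, i, j] the diagonal is [3, 3, 1, 4, 2, 2, 5, 4, 4, 2]. Computing det(xI - L) by cofactor expansion (or equivalently via sum-over-permutations) gives x^10 - 30x^9 + 383x^8 - 2718x^7 + 11751x^6 - 31892x^5 + 53925x^4 - 54298x^3 + 29280x^2 - 6420x. The constant term is 0 because L is singular (the all-ones vector lies in its kernel). The largest eigenvalue, 6.3779, is at most the vertex count 10.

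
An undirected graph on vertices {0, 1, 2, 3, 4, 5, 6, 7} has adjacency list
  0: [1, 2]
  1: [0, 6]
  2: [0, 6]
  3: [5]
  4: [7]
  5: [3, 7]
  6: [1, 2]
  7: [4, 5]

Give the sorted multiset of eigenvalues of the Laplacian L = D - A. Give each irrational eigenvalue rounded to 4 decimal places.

Reading degrees in the order [0, 1, 2, 3, 4, 5, 6, 7] gives [2, 2, 2, 1, 1, 2, 2, 2]; set D = diag(2, 2, 2, 1, 1, 2, 2, 2) and form L = D - A. L is symmetric positive semidefinite, so every eigenvalue is real and nonnegative. The 2 zero eigenvalues correspond to the 2 connected components. The largest eigenvalue, 4, is at most the vertex count 8.

[0, 0, 0.5858, 2, 2, 2, 3.4142, 4]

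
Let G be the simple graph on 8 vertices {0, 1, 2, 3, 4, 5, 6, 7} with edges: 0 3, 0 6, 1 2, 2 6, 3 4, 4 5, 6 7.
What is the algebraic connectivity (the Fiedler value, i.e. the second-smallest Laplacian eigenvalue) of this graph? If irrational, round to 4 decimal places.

0.1864

With the vertex order [0, 1, 2, 3, 4, 5, 6, 7], the degrees are [2, 1, 2, 2, 2, 1, 3, 1], giving D = diag(2, 1, 2, 2, 2, 1, 3, 1) and L = D - A. The smallest Laplacian eigenvalue is always 0. The next one, lambda_2 = 0.1864, measures how hard the graph is to disconnect: larger values mean better connectivity. The eigenvalues sum to 14, which equals trace(L) = 2|E|.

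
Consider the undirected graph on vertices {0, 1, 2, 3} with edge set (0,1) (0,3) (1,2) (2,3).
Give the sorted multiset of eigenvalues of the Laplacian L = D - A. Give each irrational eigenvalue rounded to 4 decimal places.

With the vertex order [0, 1, 2, 3], the degrees are [2, 2, 2, 2], giving D = diag(2, 2, 2, 2) and L = D - A. The multiplicity of 0 as a Laplacian eigenvalue equals the number of connected components. The single zero eigenvalue shows the graph is connected. By the matrix-tree theorem the graph has (1/4) * product of the nonzero eigenvalues = 4 spanning trees.

[0, 2, 2, 4]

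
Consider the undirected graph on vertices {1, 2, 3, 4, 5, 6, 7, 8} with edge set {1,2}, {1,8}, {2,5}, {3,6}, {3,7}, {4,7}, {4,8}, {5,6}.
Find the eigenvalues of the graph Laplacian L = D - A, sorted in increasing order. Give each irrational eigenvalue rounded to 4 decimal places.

[0, 0.5858, 0.5858, 2, 2, 3.4142, 3.4142, 4]

Each diagonal entry of L is the vertex degree and each off-diagonal entry is -1 where an edge is present, 0 otherwise; in the order [1, 2, 3, 4, 5, 6, 7, 8] the diagonal is [2, 2, 2, 2, 2, 2, 2, 2]. Diagonalising L (or applying a numerical eigensolver to the 8x8 matrix) gives the spectrum above. There is one zero in the spectrum, matching the 1 component. By the matrix-tree theorem the graph has (1/8) * product of the nonzero eigenvalues = 8 spanning trees.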